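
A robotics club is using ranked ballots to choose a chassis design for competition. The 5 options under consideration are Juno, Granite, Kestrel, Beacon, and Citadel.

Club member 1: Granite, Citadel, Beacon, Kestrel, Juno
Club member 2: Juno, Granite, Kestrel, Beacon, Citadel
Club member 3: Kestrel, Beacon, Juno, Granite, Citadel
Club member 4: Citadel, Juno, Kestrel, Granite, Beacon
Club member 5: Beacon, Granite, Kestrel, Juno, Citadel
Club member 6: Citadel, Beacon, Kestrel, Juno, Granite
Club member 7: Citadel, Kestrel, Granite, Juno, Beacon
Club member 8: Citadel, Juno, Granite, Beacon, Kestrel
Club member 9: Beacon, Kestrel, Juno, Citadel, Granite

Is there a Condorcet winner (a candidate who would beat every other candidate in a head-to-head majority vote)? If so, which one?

Citadel

Head-to-head results (9 voters total):
Juno vs Granite: Juno wins 6–3.
Juno vs Kestrel: Kestrel wins 6–3.
Juno vs Beacon: Beacon wins 5–4.
Juno vs Citadel: Citadel wins 5–4.
Granite vs Kestrel: Kestrel wins 5–4.
Granite vs Beacon: Granite wins 5–4.
Granite vs Citadel: Citadel wins 5–4.
Kestrel vs Beacon: Beacon wins 5–4.
Kestrel vs Citadel: Citadel wins 5–4.
Beacon vs Citadel: Citadel wins 5–4.
Citadel beats each rival — Juno (5–4), Granite (5–4), Kestrel (5–4), Beacon (5–4) — so Citadel is the Condorcet winner.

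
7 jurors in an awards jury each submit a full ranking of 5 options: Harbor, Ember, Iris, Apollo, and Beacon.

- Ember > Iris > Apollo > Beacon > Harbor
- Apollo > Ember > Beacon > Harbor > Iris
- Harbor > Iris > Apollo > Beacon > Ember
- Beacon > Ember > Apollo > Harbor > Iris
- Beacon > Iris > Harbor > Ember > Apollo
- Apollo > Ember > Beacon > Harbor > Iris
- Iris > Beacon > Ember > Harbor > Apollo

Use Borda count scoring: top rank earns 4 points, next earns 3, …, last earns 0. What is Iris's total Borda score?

13

Borda scores:
  Harbor: 0 + 1 + 4 + 1 + 2 + 1 + 1 = 10
  Ember: 4 + 3 + 0 + 3 + 1 + 3 + 2 = 16
  Iris: 3 + 0 + 3 + 0 + 3 + 0 + 4 = 13
  Apollo: 2 + 4 + 2 + 2 + 0 + 4 + 0 = 14
  Beacon: 1 + 2 + 1 + 4 + 4 + 2 + 3 = 17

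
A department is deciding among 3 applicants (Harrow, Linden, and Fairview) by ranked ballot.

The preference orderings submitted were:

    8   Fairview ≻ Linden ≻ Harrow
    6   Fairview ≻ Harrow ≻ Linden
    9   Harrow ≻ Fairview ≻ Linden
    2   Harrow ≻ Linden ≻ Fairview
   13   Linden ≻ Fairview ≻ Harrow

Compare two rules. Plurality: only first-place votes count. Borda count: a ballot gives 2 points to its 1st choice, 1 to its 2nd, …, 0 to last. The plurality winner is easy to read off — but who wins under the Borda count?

Fairview

Plurality first-place counts: Harrow 11, Linden 13, Fairview 14 → Fairview.
Borda totals: Harrow 28, Linden 36, Fairview 50 → Fairview.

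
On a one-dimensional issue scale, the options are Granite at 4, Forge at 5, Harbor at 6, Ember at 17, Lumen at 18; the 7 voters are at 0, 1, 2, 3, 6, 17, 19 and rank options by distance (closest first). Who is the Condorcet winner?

With single-peaked preferences on a line, the Condorcet winner is the candidate closest to the median voter.
The median voter (position 3) is closest to Granite at 4.
Check: Granite vs Harbor — voters closer to Granite: 4 of 7.

Granite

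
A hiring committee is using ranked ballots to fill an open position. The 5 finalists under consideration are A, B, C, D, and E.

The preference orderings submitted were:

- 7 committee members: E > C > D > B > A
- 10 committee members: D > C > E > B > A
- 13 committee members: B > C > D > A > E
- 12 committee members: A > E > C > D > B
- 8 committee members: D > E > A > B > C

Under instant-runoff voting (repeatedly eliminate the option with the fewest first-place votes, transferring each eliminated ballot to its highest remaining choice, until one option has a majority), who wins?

D

Round 1: D 18, B 13, A 12, E 7, C 0. C has the fewest and is eliminated.
Round 2: D 18, B 13, A 12, E 7. E has the fewest and is eliminated.
Round 3: D 25, B 13, A 12. A has the fewest and is eliminated.
Round 4: D 37, B 13. D has a majority.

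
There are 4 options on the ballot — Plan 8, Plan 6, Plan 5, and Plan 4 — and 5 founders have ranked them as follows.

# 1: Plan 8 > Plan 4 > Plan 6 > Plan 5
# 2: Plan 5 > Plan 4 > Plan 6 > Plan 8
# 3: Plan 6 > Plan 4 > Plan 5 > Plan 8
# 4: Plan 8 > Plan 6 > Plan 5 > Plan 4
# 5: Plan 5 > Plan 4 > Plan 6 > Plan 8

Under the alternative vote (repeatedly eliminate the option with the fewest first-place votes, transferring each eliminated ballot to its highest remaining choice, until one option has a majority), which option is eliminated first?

Round 1: Plan 8 2, Plan 5 2, Plan 6 1, Plan 4 0. Plan 4 has the fewest and is eliminated.
Round 2: Plan 8 2, Plan 5 2, Plan 6 1. Plan 6 has the fewest and is eliminated.
Round 3: Plan 5 3, Plan 8 2. Plan 5 has a majority.

Plan 4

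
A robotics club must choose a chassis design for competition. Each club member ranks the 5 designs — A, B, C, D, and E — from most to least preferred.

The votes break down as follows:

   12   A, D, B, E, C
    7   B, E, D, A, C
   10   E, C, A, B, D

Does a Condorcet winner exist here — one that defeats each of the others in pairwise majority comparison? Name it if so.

Head-to-head results (29 voters total):
A vs B: A wins 22–7.
A vs C: A wins 19–10.
A vs D: A wins 22–7.
A vs E: E wins 17–12.
B vs C: B wins 19–10.
B vs D: B wins 17–12.
B vs E: B wins 19–10.
C vs D: D wins 19–10.
C vs E: E wins 29–0.
D vs E: E wins 17–12.
No candidate beats all others: A beats B beats E beats A, a majority cycle.

No Condorcet winner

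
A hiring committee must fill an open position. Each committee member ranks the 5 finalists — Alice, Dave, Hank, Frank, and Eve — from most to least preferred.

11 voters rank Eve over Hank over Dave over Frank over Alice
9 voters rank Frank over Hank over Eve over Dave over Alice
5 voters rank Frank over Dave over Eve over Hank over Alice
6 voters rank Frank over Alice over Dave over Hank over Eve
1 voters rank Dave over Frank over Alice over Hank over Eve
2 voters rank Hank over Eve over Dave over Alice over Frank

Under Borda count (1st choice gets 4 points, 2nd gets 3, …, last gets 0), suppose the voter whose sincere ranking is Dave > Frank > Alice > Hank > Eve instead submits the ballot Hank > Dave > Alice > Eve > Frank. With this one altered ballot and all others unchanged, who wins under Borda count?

Frank

Borda totals with the altered ballot: Alice 22, Dave 65, Hank 83, Frank 91, Eve 79.
The winner is unchanged: still Frank.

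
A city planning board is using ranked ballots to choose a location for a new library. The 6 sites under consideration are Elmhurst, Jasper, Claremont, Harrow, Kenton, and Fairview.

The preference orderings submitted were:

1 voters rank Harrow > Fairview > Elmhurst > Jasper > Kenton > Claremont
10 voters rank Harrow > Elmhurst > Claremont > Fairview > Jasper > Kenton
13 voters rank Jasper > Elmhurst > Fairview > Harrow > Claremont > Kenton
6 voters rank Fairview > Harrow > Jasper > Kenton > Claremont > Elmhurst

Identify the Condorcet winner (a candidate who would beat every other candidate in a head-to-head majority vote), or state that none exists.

Head-to-head results (30 voters total):
Elmhurst vs Jasper: Jasper wins 19–11.
Elmhurst vs Claremont: Elmhurst wins 24–6.
Elmhurst vs Harrow: Harrow wins 17–13.
Elmhurst vs Kenton: Elmhurst wins 24–6.
Elmhurst vs Fairview: Elmhurst wins 23–7.
Jasper vs Claremont: Jasper wins 20–10.
Jasper vs Harrow: Harrow wins 17–13.
Jasper vs Kenton: Jasper wins 30–0.
Jasper vs Fairview: Fairview wins 17–13.
Claremont vs Harrow: Harrow wins 30–0.
Claremont vs Kenton: Claremont wins 23–7.
Claremont vs Fairview: Fairview wins 20–10.
Harrow vs Kenton: Harrow wins 30–0.
Harrow vs Fairview: Fairview wins 19–11.
Kenton vs Fairview: Fairview wins 30–0.
No candidate beats all others: Elmhurst beats Fairview beats Jasper beats Elmhurst, a majority cycle.

None — there is no Condorcet winner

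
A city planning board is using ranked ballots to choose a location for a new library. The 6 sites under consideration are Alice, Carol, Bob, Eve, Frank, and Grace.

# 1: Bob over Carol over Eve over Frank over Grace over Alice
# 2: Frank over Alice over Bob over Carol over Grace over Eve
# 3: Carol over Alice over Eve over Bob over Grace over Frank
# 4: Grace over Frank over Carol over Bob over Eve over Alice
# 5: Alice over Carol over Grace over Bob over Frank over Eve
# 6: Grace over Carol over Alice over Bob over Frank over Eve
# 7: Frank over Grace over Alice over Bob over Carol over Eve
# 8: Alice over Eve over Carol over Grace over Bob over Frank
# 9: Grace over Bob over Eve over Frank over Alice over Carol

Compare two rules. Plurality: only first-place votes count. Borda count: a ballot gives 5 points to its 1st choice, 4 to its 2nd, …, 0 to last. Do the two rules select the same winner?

Yes

Plurality first-place counts: Alice 2, Carol 1, Bob 1, Eve 0, Frank 2, Grace 3 → Grace.
Borda totals: Alice 25, Carol 26, Bob 23, Eve 14, Frank 20, Grace 27 → Grace.
The two rules agree on Grace.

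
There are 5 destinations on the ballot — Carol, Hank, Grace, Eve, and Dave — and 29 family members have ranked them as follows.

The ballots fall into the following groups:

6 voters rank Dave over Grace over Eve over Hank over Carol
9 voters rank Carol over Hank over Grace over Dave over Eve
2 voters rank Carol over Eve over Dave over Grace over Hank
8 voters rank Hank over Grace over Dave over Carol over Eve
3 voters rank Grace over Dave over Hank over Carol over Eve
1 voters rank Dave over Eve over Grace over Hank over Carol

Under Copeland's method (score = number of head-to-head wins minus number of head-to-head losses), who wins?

Hank

Pairwise results:
  Carol vs Hank: Hank wins 18–11.
  Carol vs Grace: Grace wins 18–11.
  Carol vs Eve: Carol wins 22–7.
  Carol vs Dave: Dave wins 18–11.
  Hank vs Grace: Hank wins 17–12.
  Hank vs Eve: Hank wins 20–9.
  Hank vs Dave: Hank wins 17–12.
  Grace vs Eve: Grace wins 26–3.
  Grace vs Dave: Grace wins 20–9.
  Eve vs Dave: Dave wins 27–2.
Copeland scores (wins − losses):
  Carol: 1 − 3 = -2
  Hank: 4 − 0 = 4
  Grace: 3 − 1 = 2
  Eve: 0 − 4 = -4
  Dave: 2 − 2 = 0
Hank has the best Copeland score.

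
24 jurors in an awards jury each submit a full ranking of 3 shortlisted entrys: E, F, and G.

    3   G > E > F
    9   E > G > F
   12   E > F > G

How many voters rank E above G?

21

Ballots ranking E above G: 9+12 = 21.
Ballots ranking G above E: 3.
So 21 of 24 voters prefer E to G.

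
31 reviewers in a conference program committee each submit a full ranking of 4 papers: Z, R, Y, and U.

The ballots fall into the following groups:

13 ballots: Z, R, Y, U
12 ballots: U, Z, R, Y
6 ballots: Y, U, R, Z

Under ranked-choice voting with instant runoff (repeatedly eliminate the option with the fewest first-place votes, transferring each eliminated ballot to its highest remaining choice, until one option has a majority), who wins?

U

Round 1: Z 13, U 12, Y 6, R 0. R has the fewest and is eliminated.
Round 2: Z 13, U 12, Y 6. Y has the fewest and is eliminated.
Round 3: U 18, Z 13. U has a majority.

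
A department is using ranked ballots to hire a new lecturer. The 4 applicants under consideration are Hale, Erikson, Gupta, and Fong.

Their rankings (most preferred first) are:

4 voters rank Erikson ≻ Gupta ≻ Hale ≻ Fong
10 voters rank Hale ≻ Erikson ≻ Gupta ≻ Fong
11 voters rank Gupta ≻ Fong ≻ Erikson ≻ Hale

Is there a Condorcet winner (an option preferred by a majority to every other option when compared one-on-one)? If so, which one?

Head-to-head results (25 voters total):
Hale vs Erikson: Erikson wins 15–10.
Hale vs Gupta: Gupta wins 15–10.
Hale vs Fong: Hale wins 14–11.
Erikson vs Gupta: Erikson wins 14–11.
Erikson vs Fong: Erikson wins 14–11.
Gupta vs Fong: Gupta wins 25–0.
Erikson beats each rival — Hale (15–10), Gupta (14–11), Fong (14–11) — so Erikson is the Condorcet winner.

Erikson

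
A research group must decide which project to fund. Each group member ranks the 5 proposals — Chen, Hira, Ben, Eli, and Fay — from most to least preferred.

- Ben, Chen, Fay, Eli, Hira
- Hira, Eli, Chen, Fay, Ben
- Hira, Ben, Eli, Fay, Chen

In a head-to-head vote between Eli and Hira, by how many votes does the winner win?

Ballots ranking Eli above Hira: 1.
Ballots ranking Hira above Eli: 2.
Hira wins 2–1, a margin of 1.

1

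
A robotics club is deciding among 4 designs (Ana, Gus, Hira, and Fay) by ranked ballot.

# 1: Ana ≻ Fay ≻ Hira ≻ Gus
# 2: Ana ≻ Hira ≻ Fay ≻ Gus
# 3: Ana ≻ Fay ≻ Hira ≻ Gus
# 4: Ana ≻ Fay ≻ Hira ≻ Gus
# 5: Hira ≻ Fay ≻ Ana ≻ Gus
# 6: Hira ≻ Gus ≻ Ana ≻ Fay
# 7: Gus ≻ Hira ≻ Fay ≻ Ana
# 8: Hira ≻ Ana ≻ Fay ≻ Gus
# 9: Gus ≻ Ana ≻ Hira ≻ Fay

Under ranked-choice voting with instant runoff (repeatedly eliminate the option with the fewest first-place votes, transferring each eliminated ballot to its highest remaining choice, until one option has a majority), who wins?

Round 1: Ana 4, Hira 3, Gus 2, Fay 0. Fay has the fewest and is eliminated.
Round 2: Ana 4, Hira 3, Gus 2. Gus has the fewest and is eliminated.
Round 3: Ana 5, Hira 4. Ana has a majority.

Ana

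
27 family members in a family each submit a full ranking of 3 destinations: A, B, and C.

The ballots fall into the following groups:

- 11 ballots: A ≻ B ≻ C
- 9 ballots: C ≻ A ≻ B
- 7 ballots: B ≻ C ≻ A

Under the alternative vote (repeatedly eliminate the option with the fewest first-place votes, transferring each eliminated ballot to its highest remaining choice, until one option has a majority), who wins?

Round 1: A 11, C 9, B 7. B has the fewest and is eliminated.
Round 2: C 16, A 11. C has a majority.

C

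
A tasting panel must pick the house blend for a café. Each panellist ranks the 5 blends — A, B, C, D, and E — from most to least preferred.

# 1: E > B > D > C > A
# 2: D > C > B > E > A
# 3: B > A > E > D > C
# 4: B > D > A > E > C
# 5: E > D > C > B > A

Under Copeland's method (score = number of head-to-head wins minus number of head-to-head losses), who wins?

B

Pairwise results:
  A vs B: B wins 5–0.
  A vs C: C wins 3–2.
  A vs D: D wins 4–1.
  A vs E: E wins 3–2.
  B vs C: B wins 3–2.
  B vs D: B wins 3–2.
  B vs E: B wins 3–2.
  C vs D: D wins 5–0.
  C vs E: E wins 4–1.
  D vs E: E wins 3–2.
Copeland scores (wins − losses):
  A: 0 − 4 = -4
  B: 4 − 0 = 4
  C: 1 − 3 = -2
  D: 2 − 2 = 0
  E: 3 − 1 = 2
B has the best Copeland score.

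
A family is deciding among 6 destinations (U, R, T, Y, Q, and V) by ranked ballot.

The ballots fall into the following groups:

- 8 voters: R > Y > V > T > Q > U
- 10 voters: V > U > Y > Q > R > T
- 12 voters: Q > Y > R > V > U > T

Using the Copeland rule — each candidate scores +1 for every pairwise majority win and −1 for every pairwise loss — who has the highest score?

Pairwise results:
  U vs R: R wins 20–10.
  U vs T: U wins 22–8.
  U vs Y: Y wins 20–10.
  U vs Q: Q wins 20–10.
  U vs V: V wins 30–0.
  R vs T: R wins 30–0.
  R vs Y: Y wins 22–8.
  R vs Q: Q wins 22–8.
  R vs V: R wins 20–10.
  T vs Y: Y wins 30–0.
  T vs Q: Q wins 22–8.
  T vs V: V wins 30–0.
  Y vs Q: Y wins 18–12.
  Y vs V: Y wins 20–10.
  Q vs V: V wins 18–12.
Copeland scores (wins − losses):
  U: 1 − 4 = -3
  R: 3 − 2 = 1
  T: 0 − 5 = -5
  Y: 5 − 0 = 5
  Q: 3 − 2 = 1
  V: 3 − 2 = 1
Y has the best Copeland score.

Y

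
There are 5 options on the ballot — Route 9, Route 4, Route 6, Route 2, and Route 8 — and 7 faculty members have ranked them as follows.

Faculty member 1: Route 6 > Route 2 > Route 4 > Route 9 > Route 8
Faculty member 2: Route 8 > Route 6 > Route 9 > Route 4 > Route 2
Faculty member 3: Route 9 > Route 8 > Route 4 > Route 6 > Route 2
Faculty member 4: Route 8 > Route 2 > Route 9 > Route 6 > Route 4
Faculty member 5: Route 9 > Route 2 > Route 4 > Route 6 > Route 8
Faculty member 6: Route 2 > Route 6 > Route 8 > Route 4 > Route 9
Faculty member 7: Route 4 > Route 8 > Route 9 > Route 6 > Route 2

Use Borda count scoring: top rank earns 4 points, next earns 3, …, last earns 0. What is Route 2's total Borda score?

Borda scores:
  Route 9: 1 + 2 + 4 + 2 + 4 + 0 + 2 = 15
  Route 4: 2 + 1 + 2 + 0 + 2 + 1 + 4 = 12
  Route 6: 4 + 3 + 1 + 1 + 1 + 3 + 1 = 14
  Route 2: 3 + 0 + 0 + 3 + 3 + 4 + 0 = 13
  Route 8: 0 + 4 + 3 + 4 + 0 + 2 + 3 = 16

13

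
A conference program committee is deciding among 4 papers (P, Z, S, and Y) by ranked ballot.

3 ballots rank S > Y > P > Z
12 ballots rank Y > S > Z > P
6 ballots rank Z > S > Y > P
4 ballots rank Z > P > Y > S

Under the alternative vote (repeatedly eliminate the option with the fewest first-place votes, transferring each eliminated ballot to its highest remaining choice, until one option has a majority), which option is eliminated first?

Round 1: Y 12, Z 10, S 3, P 0. P has the fewest and is eliminated.
Round 2: Y 12, Z 10, S 3. S has the fewest and is eliminated.
Round 3: Y 15, Z 10. Y has a majority.

P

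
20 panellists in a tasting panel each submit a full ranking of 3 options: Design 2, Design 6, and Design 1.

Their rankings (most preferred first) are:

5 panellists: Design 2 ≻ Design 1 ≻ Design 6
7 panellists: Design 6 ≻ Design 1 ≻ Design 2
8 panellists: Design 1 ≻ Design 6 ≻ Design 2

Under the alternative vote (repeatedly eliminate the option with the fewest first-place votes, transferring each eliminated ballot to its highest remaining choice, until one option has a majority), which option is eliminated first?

Design 2

Round 1: Design 1 8, Design 6 7, Design 2 5. Design 2 has the fewest and is eliminated.
Round 2: Design 1 13, Design 6 7. Design 1 has a majority.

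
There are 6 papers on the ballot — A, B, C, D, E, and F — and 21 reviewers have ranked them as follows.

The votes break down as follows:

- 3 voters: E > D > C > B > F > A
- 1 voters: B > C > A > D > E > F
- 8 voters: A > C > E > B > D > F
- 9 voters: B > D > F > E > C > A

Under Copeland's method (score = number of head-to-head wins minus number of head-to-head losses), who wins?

E

Pairwise results:
  A vs B: B wins 13–8.
  A vs C: C wins 13–8.
  A vs D: D wins 12–9.
  A vs E: E wins 12–9.
  A vs F: F wins 12–9.
  B vs C: C wins 11–10.
  B vs D: B wins 18–3.
  B vs E: E wins 11–10.
  B vs F: B wins 21–0.
  C vs D: D wins 12–9.
  C vs E: E wins 12–9.
  C vs F: C wins 12–9.
  D vs E: E wins 11–10.
  D vs F: D wins 21–0.
  E vs F: E wins 12–9.
Copeland scores (wins − losses):
  A: 0 − 5 = -5
  B: 3 − 2 = 1
  C: 3 − 2 = 1
  D: 3 − 2 = 1
  E: 5 − 0 = 5
  F: 1 − 4 = -3
E has the best Copeland score.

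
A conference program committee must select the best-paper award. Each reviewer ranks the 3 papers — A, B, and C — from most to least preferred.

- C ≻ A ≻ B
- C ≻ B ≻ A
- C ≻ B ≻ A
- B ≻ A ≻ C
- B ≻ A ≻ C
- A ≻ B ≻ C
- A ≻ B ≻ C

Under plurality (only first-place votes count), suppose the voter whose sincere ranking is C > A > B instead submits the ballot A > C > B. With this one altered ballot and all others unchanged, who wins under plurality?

A

First-place totals with the altered ballot: A 3, B 2, C 2.
The switch changes the winner from C to A.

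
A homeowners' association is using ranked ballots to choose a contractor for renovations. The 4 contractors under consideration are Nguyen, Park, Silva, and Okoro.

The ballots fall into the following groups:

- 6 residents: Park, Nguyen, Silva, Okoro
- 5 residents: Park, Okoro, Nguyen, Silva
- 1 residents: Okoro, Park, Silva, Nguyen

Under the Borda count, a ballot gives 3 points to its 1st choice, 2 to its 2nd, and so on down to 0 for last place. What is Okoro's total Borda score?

Borda scores:
  Nguyen: 6·2 + 5·1 + 0 = 17
  Park: 6·3 + 5·3 + 2 = 35
  Silva: 6·1 + 5·0 + 1 = 7
  Okoro: 6·0 + 5·2 + 3 = 13

13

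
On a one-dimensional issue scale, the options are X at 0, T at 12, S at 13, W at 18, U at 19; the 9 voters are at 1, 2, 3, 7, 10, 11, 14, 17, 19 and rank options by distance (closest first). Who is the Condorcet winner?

With single-peaked preferences on a line, the Condorcet winner is the candidate closest to the median voter.
The median voter (position 10) is closest to T at 12.
Check: T vs U — voters closer to T: 7 of 9.

T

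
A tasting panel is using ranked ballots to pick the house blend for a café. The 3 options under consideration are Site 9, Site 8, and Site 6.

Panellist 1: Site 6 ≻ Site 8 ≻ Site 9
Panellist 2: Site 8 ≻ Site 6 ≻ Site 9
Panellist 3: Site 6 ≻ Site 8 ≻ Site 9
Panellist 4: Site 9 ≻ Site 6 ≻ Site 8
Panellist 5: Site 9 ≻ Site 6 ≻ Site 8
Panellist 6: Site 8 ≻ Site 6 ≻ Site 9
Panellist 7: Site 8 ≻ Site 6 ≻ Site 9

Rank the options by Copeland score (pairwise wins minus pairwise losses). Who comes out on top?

Site 6

Pairwise results:
  Site 9 vs Site 8: Site 8 wins 5–2.
  Site 9 vs Site 6: Site 6 wins 5–2.
  Site 8 vs Site 6: Site 6 wins 4–3.
Copeland scores (wins − losses):
  Site 9: 0 − 2 = -2
  Site 8: 1 − 1 = 0
  Site 6: 2 − 0 = 2
Site 6 has the best Copeland score.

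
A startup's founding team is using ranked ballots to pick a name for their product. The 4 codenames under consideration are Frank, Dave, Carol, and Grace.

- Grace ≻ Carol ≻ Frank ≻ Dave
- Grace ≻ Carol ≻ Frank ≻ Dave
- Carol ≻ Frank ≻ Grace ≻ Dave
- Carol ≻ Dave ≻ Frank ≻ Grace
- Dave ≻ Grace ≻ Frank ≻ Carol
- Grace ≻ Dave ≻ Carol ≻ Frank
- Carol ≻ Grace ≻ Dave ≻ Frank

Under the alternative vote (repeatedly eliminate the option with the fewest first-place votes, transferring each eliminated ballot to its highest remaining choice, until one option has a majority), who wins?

Grace

Round 1: Carol 3, Grace 3, Dave 1, Frank 0. Frank has the fewest and is eliminated.
Round 2: Carol 3, Grace 3, Dave 1. Dave has the fewest and is eliminated.
Round 3: Grace 4, Carol 3. Grace has a majority.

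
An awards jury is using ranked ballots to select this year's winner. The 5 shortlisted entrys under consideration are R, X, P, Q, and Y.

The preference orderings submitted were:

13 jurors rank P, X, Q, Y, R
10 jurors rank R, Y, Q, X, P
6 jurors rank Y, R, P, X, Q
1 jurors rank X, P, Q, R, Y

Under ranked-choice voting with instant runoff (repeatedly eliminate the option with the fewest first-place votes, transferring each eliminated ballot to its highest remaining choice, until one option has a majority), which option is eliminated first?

Q

Round 1: P 13, R 10, Y 6, X 1, Q 0. Q has the fewest and is eliminated.
Round 2: P 13, R 10, Y 6, X 1. X has the fewest and is eliminated.
Round 3: P 14, R 10, Y 6. Y has the fewest and is eliminated.
Round 4: R 16, P 14. R has a majority.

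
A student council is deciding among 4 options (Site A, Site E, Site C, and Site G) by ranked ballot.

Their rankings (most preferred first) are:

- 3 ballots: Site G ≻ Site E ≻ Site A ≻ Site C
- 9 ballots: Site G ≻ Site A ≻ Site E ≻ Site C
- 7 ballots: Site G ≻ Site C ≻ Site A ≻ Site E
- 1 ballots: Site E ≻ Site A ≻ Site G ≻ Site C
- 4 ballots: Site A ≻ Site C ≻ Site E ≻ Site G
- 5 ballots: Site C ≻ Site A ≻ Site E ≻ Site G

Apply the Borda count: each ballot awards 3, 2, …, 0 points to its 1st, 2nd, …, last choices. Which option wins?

Borda scores:
  Site A: 3·1 + 9·2 + 7·1 + 2 + 4·3 + 5·2 = 52
  Site E: 3·2 + 9·1 + 7·0 + 3 + 4·1 + 5·1 = 27
  Site C: 3·0 + 9·0 + 7·2 + 0 + 4·2 + 5·3 = 37
  Site G: 3·3 + 9·3 + 7·3 + 1 + 4·0 + 5·0 = 58
Site G has the highest total.

Site G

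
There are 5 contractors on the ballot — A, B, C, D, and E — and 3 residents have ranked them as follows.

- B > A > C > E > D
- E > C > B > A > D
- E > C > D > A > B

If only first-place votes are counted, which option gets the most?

E

First-place vote totals:
  A: 0
  B: 1
  C: 0
  D: 0
  E: 2
E has the most first-place votes.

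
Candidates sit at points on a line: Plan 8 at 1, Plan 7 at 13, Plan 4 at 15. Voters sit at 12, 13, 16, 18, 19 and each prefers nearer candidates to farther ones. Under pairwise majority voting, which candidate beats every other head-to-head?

With single-peaked preferences on a line, the Condorcet winner is the candidate closest to the median voter.
The median voter (position 16) is closest to Plan 4 at 15.
Check: Plan 4 vs Plan 7 — voters closer to Plan 4: 3 of 5.

Plan 4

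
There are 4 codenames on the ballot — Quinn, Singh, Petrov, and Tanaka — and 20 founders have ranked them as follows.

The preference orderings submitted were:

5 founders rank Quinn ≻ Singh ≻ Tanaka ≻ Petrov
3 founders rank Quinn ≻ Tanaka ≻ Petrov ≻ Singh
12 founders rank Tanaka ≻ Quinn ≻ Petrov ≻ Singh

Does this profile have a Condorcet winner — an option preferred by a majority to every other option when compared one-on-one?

Yes

Head-to-head results (20 voters total):
Quinn vs Singh: Quinn wins 20–0.
Quinn vs Petrov: Quinn wins 20–0.
Quinn vs Tanaka: Tanaka wins 12–8.
Singh vs Petrov: Petrov wins 15–5.
Singh vs Tanaka: Tanaka wins 15–5.
Petrov vs Tanaka: Tanaka wins 20–0.
Tanaka beats each rival — Quinn (12–8), Singh (15–5), Petrov (20–0) — so Tanaka is the Condorcet winner.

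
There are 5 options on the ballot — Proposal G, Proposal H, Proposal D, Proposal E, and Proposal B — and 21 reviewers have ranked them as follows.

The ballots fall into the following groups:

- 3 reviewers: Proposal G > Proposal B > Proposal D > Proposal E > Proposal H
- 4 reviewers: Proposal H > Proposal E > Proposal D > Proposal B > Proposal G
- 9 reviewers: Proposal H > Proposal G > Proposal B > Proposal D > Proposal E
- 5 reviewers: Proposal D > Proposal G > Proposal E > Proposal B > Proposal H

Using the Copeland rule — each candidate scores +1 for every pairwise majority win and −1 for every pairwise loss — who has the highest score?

Pairwise results:
  Proposal G vs Proposal H: Proposal H wins 13–8.
  Proposal G vs Proposal D: Proposal G wins 12–9.
  Proposal G vs Proposal E: Proposal G wins 17–4.
  Proposal G vs Proposal B: Proposal G wins 17–4.
  Proposal H vs Proposal D: Proposal H wins 13–8.
  Proposal H vs Proposal E: Proposal H wins 13–8.
  Proposal H vs Proposal B: Proposal H wins 13–8.
  Proposal D vs Proposal E: Proposal D wins 17–4.
  Proposal D vs Proposal B: Proposal B wins 12–9.
  Proposal E vs Proposal B: Proposal B wins 12–9.
Copeland scores (wins − losses):
  Proposal G: 3 − 1 = 2
  Proposal H: 4 − 0 = 4
  Proposal D: 1 − 3 = -2
  Proposal E: 0 − 4 = -4
  Proposal B: 2 − 2 = 0
Proposal H has the best Copeland score.

Proposal H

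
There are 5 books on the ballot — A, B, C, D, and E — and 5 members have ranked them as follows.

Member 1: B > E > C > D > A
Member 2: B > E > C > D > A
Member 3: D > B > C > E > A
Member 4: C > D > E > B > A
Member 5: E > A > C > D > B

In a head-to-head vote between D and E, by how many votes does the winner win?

Ballots ranking D above E: 2.
Ballots ranking E above D: 3.
E wins 3–2, a margin of 1.

1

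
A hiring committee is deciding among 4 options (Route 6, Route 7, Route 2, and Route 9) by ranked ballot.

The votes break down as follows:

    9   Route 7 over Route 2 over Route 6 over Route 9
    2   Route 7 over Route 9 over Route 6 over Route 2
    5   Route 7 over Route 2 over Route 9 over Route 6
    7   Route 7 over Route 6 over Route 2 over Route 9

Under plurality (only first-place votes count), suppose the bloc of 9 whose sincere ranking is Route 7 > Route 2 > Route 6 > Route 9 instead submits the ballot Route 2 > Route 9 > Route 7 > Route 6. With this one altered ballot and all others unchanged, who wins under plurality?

Route 7

First-place totals with the altered ballot: Route 6 0, Route 7 14, Route 2 9, Route 9 0.
The winner is unchanged: still Route 7.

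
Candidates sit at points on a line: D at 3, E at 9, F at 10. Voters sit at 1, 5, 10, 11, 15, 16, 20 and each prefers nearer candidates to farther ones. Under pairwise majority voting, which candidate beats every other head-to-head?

F

With single-peaked preferences on a line, the Condorcet winner is the candidate closest to the median voter.
The median voter (position 11) is closest to F at 10.
Check: F vs D — voters closer to F: 5 of 7.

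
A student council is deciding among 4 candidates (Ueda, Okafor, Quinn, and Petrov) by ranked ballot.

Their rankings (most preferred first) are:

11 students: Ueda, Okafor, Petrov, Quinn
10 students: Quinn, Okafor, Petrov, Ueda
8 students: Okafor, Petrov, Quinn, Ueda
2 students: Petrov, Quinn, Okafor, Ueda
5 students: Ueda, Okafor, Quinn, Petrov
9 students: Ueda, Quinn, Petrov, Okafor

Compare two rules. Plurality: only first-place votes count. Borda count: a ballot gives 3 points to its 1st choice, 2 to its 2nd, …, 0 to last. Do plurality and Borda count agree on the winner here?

No

Plurality first-place counts: Ueda 25, Okafor 8, Quinn 10, Petrov 2 → Ueda.
Borda totals: Ueda 75, Okafor 78, Quinn 65, Petrov 52 → Okafor.
The two rules disagree: plurality picks Ueda, Borda picks Okafor.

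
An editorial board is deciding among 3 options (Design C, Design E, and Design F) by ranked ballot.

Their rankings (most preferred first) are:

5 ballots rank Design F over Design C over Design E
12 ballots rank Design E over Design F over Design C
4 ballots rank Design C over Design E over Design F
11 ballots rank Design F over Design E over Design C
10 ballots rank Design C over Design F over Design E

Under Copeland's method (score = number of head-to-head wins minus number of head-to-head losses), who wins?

Pairwise results:
  Design C vs Design E: Design E wins 23–19.
  Design C vs Design F: Design F wins 28–14.
  Design E vs Design F: Design F wins 26–16.
Copeland scores (wins − losses):
  Design C: 0 − 2 = -2
  Design E: 1 − 1 = 0
  Design F: 2 − 0 = 2
Design F has the best Copeland score.

Design F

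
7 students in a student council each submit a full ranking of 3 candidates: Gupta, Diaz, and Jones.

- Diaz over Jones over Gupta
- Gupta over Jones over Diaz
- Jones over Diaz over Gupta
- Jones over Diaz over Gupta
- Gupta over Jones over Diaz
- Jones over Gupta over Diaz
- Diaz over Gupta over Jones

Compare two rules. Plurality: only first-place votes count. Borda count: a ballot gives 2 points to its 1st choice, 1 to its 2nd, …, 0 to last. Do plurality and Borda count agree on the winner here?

Plurality first-place counts: Gupta 2, Diaz 2, Jones 3 → Jones.
Borda totals: Gupta 6, Diaz 6, Jones 9 → Jones.
The two rules agree on Jones.

Yes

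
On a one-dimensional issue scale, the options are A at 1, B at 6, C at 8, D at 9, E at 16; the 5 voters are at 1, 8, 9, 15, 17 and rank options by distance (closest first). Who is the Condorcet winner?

D

With single-peaked preferences on a line, the Condorcet winner is the candidate closest to the median voter.
The median voter (position 9) is closest to D at 9.
Check: D vs A — voters closer to D: 4 of 5.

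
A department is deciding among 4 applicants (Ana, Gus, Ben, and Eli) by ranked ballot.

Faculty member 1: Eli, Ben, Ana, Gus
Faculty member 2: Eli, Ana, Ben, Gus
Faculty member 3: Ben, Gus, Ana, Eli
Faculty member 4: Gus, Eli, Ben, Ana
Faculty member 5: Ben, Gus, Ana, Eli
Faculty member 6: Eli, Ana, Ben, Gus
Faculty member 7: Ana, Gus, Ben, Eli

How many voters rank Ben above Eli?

Ballots ranking Ben above Eli: 3.
Ballots ranking Eli above Ben: 4.
So 3 of 7 voters prefer Ben to Eli.

3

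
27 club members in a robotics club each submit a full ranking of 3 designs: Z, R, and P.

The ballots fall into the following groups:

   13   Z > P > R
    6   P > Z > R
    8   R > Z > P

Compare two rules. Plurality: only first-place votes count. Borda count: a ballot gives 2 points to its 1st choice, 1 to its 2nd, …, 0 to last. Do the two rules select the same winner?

Plurality first-place counts: Z 13, R 8, P 6 → Z.
Borda totals: Z 40, R 16, P 25 → Z.
The two rules agree on Z.

Yes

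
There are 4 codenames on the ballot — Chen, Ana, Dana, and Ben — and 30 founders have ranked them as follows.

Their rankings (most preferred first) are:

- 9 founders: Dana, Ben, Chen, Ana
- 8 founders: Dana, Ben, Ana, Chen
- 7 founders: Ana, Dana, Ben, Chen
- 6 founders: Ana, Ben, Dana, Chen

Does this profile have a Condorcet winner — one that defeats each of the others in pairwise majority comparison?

Head-to-head results (30 voters total):
Chen vs Ana: Ana wins 21–9.
Chen vs Dana: Dana wins 30–0.
Chen vs Ben: Ben wins 30–0.
Ana vs Dana: Dana wins 17–13.
Ana vs Ben: Ben wins 17–13.
Dana vs Ben: Dana wins 24–6.
Dana beats each rival — Chen (30–0), Ana (17–13), Ben (24–6) — so Dana is the Condorcet winner.

Yes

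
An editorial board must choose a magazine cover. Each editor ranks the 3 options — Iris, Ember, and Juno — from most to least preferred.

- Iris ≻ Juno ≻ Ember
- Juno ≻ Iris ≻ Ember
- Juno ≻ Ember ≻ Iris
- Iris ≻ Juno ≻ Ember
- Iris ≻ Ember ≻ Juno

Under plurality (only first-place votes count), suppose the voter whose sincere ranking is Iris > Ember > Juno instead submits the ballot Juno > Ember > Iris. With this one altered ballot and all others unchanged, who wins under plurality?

First-place totals with the altered ballot: Iris 2, Ember 0, Juno 3.
The switch changes the winner from Iris to Juno.

Juno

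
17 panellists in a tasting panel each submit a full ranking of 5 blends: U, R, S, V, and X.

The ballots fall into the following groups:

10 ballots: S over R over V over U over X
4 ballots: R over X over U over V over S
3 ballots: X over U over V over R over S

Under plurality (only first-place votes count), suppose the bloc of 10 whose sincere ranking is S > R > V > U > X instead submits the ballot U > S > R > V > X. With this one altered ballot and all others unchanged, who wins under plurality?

U

First-place totals with the altered ballot: U 10, R 4, S 0, V 0, X 3.
The switch changes the winner from S to U.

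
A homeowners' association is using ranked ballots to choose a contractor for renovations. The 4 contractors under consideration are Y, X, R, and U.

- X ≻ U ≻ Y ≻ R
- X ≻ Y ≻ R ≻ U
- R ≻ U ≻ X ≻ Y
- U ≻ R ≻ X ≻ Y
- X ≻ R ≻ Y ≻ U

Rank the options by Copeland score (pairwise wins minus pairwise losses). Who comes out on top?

Pairwise results:
  Y vs X: X wins 5–0.
  Y vs R: R wins 3–2.
  Y vs U: U wins 3–2.
  X vs R: X wins 3–2.
  X vs U: X wins 3–2.
  R vs U: R wins 3–2.
Copeland scores (wins − losses):
  Y: 0 − 3 = -3
  X: 3 − 0 = 3
  R: 2 − 1 = 1
  U: 1 − 2 = -1
X has the best Copeland score.

X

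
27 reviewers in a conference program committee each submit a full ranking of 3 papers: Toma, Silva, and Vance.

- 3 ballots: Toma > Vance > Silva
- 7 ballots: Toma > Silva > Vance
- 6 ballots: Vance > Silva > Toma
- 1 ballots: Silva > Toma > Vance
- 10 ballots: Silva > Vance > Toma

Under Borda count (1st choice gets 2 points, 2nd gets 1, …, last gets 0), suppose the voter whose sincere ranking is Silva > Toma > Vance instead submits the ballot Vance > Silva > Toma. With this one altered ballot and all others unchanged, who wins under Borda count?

Silva

Borda totals with the altered ballot: Toma 20, Silva 34, Vance 27.
The winner is unchanged: still Silva.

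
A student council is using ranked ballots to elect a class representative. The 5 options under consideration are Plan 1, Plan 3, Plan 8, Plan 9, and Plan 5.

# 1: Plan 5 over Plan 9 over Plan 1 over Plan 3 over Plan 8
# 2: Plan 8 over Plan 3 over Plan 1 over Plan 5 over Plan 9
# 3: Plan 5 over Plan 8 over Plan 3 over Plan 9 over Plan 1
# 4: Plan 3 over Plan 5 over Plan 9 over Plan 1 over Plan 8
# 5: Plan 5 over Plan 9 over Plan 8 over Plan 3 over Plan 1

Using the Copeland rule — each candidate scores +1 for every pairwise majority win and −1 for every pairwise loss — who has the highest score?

Plan 5

Pairwise results:
  Plan 1 vs Plan 3: Plan 3 wins 4–1.
  Plan 1 vs Plan 8: Plan 8 wins 3–2.
  Plan 1 vs Plan 9: Plan 9 wins 4–1.
  Plan 1 vs Plan 5: Plan 5 wins 4–1.
  Plan 3 vs Plan 8: Plan 8 wins 3–2.
  Plan 3 vs Plan 9: Plan 3 wins 3–2.
  Plan 3 vs Plan 5: Plan 5 wins 3–2.
  Plan 8 vs Plan 9: Plan 9 wins 3–2.
  Plan 8 vs Plan 5: Plan 5 wins 4–1.
  Plan 9 vs Plan 5: Plan 5 wins 5–0.
Copeland scores (wins − losses):
  Plan 1: 0 − 4 = -4
  Plan 3: 2 − 2 = 0
  Plan 8: 2 − 2 = 0
  Plan 9: 2 − 2 = 0
  Plan 5: 4 − 0 = 4
Plan 5 has the best Copeland score.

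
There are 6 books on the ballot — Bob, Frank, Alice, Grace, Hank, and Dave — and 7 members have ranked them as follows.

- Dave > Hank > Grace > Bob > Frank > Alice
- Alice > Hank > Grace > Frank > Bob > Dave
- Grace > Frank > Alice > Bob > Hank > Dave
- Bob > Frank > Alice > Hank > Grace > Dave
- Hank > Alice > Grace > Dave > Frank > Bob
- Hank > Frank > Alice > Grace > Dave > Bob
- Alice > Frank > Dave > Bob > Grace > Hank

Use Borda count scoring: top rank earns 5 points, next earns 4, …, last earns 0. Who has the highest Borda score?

Alice

Borda scores:
  Bob: 2 + 1 + 2 + 5 + 0 + 0 + 2 = 12
  Frank: 1 + 2 + 4 + 4 + 1 + 4 + 4 = 20
  Alice: 0 + 5 + 3 + 3 + 4 + 3 + 5 = 23
  Grace: 3 + 3 + 5 + 1 + 3 + 2 + 1 = 18
  Hank: 4 + 4 + 1 + 2 + 5 + 5 + 0 = 21
  Dave: 5 + 0 + 0 + 0 + 2 + 1 + 3 = 11
Alice has the highest total.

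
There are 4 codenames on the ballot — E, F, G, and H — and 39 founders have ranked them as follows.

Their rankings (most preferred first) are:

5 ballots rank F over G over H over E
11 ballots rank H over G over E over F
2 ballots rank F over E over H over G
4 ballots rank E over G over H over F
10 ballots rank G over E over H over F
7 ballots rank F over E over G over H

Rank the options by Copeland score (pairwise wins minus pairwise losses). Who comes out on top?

G

Pairwise results:
  E vs F: E wins 25–14.
  E vs G: G wins 26–13.
  E vs H: E wins 23–16.
  F vs G: G wins 25–14.
  F vs H: H wins 25–14.
  G vs H: G wins 26–13.
Copeland scores (wins − losses):
  E: 2 − 1 = 1
  F: 0 − 3 = -3
  G: 3 − 0 = 3
  H: 1 − 2 = -1
G has the best Copeland score.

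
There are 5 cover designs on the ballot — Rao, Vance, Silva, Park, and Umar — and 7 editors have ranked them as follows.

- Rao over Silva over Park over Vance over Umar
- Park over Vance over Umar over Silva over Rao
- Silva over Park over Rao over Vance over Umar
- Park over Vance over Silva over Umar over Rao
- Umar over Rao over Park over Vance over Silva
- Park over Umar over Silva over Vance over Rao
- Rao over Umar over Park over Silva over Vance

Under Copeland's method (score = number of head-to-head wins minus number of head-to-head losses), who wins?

Pairwise results:
  Rao vs Vance: Rao wins 4–3.
  Rao vs Silva: Silva wins 4–3.
  Rao vs Park: Park wins 4–3.
  Rao vs Umar: Umar wins 4–3.
  Vance vs Silva: Silva wins 4–3.
  Vance vs Park: Park wins 7–0.
  Vance vs Umar: Vance wins 4–3.
  Silva vs Park: Park wins 5–2.
  Silva vs Umar: Umar wins 4–3.
  Park vs Umar: Park wins 5–2.
Copeland scores (wins − losses):
  Rao: 1 − 3 = -2
  Vance: 1 − 3 = -2
  Silva: 2 − 2 = 0
  Park: 4 − 0 = 4
  Umar: 2 − 2 = 0
Park has the best Copeland score.

Park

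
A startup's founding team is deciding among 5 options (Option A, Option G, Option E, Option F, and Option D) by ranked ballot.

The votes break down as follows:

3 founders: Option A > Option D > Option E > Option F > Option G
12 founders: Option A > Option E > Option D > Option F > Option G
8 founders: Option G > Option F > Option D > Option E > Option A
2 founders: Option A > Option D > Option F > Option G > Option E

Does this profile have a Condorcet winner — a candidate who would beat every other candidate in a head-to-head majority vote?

Head-to-head results (25 voters total):
Option A vs Option G: Option A wins 17–8.
Option A vs Option E: Option A wins 17–8.
Option A vs Option F: Option A wins 17–8.
Option A vs Option D: Option A wins 17–8.
Option G vs Option E: Option E wins 15–10.
Option G vs Option F: Option F wins 17–8.
Option G vs Option D: Option D wins 17–8.
Option E vs Option F: Option E wins 15–10.
Option E vs Option D: Option D wins 13–12.
Option F vs Option D: Option D wins 17–8.
Option A beats each rival — Option G (17–8), Option E (17–8), Option F (17–8), Option D (17–8) — so Option A is the Condorcet winner.

Yes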